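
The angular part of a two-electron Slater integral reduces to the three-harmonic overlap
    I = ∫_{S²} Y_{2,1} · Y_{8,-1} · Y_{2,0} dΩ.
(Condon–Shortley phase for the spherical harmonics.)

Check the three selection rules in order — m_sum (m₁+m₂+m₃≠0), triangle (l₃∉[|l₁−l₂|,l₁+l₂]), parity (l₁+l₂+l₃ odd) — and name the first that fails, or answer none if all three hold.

triangle

Σmᵢ = 0  ✓
l₃∈[|l₁−l₂|,l₁+l₂]=[6,10], have l₃=2  ✗
Σlᵢ = 12 ⇒ even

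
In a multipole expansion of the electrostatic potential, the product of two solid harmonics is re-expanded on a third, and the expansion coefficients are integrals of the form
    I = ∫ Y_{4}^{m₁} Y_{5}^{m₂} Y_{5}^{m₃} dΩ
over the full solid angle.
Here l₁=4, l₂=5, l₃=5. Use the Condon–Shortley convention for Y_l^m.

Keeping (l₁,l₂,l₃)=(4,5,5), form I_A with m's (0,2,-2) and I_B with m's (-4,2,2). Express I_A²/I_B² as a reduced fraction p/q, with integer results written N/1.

1/70

Same 4,5,5: normalisation and zero-m 3j drop out of the ratio.
A: Δ: 4! 4! 6! / 15! → 1/3153150; sum: t=1:−1/25920 t=2:+1/1920 t=3:−1/1728 t=4:+1/20736 = -1/20736; 3j²(4 5 5; 0 2 -2) = Δ·Π!·Σ² = 1/2574  (sign +1)
B: Δ: 4! 4! 6! / 15! → 1/3153150; sum: t=4:+1/20736 = 1/20736; 3j²(4 5 5; -4 2 2) = Δ·Π!·Σ² = 35/1287  (sign -1)
I_A²/I_B² = (1/2574)/(35/1287) = 1/70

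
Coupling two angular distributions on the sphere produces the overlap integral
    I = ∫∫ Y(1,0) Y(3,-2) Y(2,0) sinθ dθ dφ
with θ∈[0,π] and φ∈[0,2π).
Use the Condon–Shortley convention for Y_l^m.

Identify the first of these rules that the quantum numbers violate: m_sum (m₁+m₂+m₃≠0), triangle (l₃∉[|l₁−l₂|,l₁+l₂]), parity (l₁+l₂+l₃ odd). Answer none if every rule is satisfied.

m_sum

azimuthal sum: 0 − 2 + 0 = -2  ✗
2 ≤ 2 ≤ 4 (triangle on l)
L = 1 + 3 + 2 = 6 (even)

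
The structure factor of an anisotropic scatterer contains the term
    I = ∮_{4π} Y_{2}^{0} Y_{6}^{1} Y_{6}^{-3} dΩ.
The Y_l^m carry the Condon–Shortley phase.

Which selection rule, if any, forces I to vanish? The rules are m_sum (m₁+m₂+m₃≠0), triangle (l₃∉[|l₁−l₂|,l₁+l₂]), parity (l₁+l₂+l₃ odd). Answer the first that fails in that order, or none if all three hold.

Σmᵢ = -2  ✗
l₃∈[|l₁−l₂|,l₁+l₂]=[4,8], have l₃=6
Σlᵢ = 14 ⇒ even

m_sum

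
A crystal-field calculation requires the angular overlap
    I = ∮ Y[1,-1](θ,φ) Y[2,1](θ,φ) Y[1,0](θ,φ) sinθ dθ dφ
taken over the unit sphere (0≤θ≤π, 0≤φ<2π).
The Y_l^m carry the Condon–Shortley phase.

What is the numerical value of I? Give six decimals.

-0.218510

Checks pass: Σm=0; 4 even; l₃=1∈[1,3].
(2·1+1)(2·2+1)(2·1+1) = 45
Δ: 2! 0! 2! / 5! → 1/30
sum: t=1:−1/1 = -1/1
3j²(1 2 1; 0 0 0) = Δ·Π!·Σ² = 2/15  (sign +1)
sum: t=2:+1/2 = 1/2
3j²(1 2 1; -1 1 0) = Δ·Π!·Σ² = 1/10  (sign -1)
combine: 4πI² = 45·2/15·1/10 = 3/5
take √, sign -1: I = -0.21850969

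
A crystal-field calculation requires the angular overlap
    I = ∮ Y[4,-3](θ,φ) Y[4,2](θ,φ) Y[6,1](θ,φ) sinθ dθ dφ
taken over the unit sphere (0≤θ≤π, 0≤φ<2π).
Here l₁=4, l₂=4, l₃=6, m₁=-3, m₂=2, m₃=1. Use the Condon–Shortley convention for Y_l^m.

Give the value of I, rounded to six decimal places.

0.160153

Checks pass: Σm=0; 14 even; l₃=6∈[0,8].
(2·4+1)(2·4+1)(2·6+1) = 1053
Δ: 2! 6! 6! / 15! → 1/1261260
sum: t=0:+1/4608 t=1:−1/1296 t=2:+1/4608 = -7/20736
3j²(4 4 6; 0 0 0) = Δ·Π!·Σ² = 20/1287  (sign -1)
sum: t=1:−1/86400 t=2:+1/11520 = 13/172800
3j²(4 4 6; -3 2 1) = Δ·Π!·Σ² = 13/660  (sign -1)
combine: 4πI² = 1053·20/1287·13/660 = 39/121
take √, sign +1: I = 0.16015286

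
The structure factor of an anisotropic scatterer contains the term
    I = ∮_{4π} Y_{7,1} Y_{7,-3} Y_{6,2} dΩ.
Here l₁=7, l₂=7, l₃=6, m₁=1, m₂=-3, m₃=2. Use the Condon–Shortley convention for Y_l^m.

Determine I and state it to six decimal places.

Rules hold: Σm=0, L=20 even, 0≤6≤14.
N = 15·15·13 = 2925
Δ = 8!·6!·6!/21! = 1/2444321880
Racah Σ t=1..7: t=1:−1/2612736000 t=2:+1/20736000 t=3:−1/1658880 t=4:+1/746496 t=5:−1/1658880 t=6:+1/20736000 t=7:−1/2612736000 = 1/4354560
⇒ 3j(7 7 6; 0 0 0)² = 1000/138567, sgn +1
Racah Σ t=0..4: t=0:+1/1393459200 t=1:−1/21772800 t=2:+1/3317760 t=3:−1/3110400 t=4:+1/19906560 = -1/66355200
⇒ 3j(7 7 6; 1 -3 2)² = 21/92378, sgn -1
4πI² = N·(3j₀)²·(3jₘ)² = 787500/164109517
I = -1·√(0.00479862/4π) = -0.01954130

-0.019541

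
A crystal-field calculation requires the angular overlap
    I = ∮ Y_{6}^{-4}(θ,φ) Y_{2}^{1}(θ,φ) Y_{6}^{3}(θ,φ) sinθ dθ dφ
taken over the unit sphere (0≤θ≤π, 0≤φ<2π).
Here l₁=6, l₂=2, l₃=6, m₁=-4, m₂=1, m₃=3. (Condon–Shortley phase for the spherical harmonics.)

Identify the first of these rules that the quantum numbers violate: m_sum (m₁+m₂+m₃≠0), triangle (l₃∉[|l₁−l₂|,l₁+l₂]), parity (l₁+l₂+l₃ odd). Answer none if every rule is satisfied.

none

Σmᵢ = 0  ✓
l₃∈[|l₁−l₂|,l₁+l₂]=[4,8], have l₃=6  ✓
Σlᵢ = 14 ⇒ even  ✓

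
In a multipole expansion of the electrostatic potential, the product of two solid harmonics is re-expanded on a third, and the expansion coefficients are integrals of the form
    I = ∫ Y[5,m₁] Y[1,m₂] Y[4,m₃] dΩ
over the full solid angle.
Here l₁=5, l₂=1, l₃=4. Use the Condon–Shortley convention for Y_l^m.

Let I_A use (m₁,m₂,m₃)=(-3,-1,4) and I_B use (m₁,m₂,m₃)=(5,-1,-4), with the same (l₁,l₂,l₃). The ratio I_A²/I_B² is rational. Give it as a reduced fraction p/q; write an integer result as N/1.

Same 5,1,4: normalisation and zero-m 3j drop out of the ratio.
A: Δ: 2! 8! 0! / 11! → 1/495; sum: t=0:+1/80640 = 1/80640; 3j²(5 1 4; -3 -1 4) = Δ·Π!·Σ² = 1/495  (sign +1)
B: Δ: 2! 8! 0! / 11! → 1/495; sum: t=0:+1/80640 = 1/80640; 3j²(5 1 4; 5 -1 -4) = Δ·Π!·Σ² = 1/11  (sign +1)
I_A²/I_B² = (1/495)/(1/11) = 1/45

1/45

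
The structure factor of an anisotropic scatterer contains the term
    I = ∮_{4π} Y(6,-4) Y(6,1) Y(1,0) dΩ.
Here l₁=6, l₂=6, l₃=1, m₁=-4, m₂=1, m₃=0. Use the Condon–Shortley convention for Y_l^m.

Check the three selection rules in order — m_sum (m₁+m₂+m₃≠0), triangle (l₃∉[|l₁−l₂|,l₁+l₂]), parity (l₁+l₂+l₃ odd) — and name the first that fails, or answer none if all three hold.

m_sum

Σmᵢ = -3  ✗
l₃∈[|l₁−l₂|,l₁+l₂]=[0,12], have l₃=1
Σlᵢ = 13 ⇒ odd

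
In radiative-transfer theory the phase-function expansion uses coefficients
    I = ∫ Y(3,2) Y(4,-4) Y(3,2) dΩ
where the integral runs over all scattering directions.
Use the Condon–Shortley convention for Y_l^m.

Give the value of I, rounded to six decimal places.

m-sum 0 ✓  L=10 even ✓  1≤3≤7 ✓
Π(2lᵢ+1) = 7×9×7 = 441
triangle coeff Δ(3,4,3) = 1/34650
Σ_t [1,3]: t=1:−1/72 t=2:+1/16 t=3:−1/72 = 5/144
(3j)²=2/77 [(3 4 3; 0 0 0)], sign=-1
Σ_t [0,0]: t=0:+1/576 = 1/576
(3j)²=5/99 [(3 4 3; 2 -4 2)], sign=-1
⇒ 4πI² = 70/121
I = (+1)√(70/121/(4π)) = 0.21456131

0.214561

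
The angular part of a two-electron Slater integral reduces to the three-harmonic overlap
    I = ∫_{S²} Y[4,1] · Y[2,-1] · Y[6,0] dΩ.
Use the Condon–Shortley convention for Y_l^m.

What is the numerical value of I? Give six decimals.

0.174223

m-sum 0 ✓  L=12 even ✓  2≤6≤6 ✓
Π(2lᵢ+1) = 9×5×13 = 585
triangle coeff Δ(4,2,6) = 1/6435
Σ_t [0,0]: t=0:+1/2304 = 1/2304
(3j)²=5/143 [(4 2 6; 0 0 0)], sign=+1
Σ_t [0,0]: t=0:+1/4320 = 1/4320
(3j)²=8/429 [(4 2 6; 1 -1 0)], sign=+1
⇒ 4πI² = 600/1573
I = (+1)√(600/1573/(4π)) = 0.17422334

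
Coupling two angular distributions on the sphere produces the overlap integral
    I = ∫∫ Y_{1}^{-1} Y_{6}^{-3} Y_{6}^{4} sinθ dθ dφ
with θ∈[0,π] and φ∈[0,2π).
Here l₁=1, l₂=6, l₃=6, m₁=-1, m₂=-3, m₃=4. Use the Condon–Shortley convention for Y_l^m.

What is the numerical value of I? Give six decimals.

0.000000

Σlᵢ=13 odd — θ-integrand is odd under cosθ→−cosθ; I=0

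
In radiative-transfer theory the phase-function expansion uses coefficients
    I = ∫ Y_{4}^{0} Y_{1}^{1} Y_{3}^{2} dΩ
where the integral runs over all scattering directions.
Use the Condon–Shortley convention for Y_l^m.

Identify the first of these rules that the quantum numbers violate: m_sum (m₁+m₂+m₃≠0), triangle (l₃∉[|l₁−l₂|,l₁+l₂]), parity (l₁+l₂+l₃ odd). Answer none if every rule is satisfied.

m_sum

azimuthal sum: 0 + 1 + 2 = 3  ✗
3 ≤ 3 ≤ 5 (triangle on l)
L = 4 + 1 + 3 = 8 (even)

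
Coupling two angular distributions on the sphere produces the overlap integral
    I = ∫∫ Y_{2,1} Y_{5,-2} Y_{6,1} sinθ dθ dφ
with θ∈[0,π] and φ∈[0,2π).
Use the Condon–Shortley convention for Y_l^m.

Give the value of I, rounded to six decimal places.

0.000000

L=13 odd ⇒ parity kills the (l;000) factor ⇒ I = 0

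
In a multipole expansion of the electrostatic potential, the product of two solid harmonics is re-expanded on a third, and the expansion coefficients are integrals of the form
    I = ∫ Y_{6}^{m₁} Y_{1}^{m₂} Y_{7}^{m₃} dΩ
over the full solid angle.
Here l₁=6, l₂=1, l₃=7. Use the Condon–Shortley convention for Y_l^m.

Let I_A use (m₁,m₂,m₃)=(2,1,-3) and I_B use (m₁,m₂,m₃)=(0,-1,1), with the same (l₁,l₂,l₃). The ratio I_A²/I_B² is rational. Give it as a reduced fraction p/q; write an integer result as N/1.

Same 6,1,7: normalisation and zero-m 3j drop out of the ratio.
A: Δ: 0! 12! 2! / 15! → 1/1365; sum: t=0:+1/1935360 = 1/1935360; 3j²(6 1 7; 2 1 -3) = Δ·Π!·Σ² = 3/91  (sign +1)
B: Δ: 0! 12! 2! / 15! → 1/1365; sum: t=0:+1/1036800 = 1/1036800; 3j²(6 1 7; 0 -1 1) = Δ·Π!·Σ² = 4/195  (sign +1)
I_A²/I_B² = (3/91)/(4/195) = 45/28

45/28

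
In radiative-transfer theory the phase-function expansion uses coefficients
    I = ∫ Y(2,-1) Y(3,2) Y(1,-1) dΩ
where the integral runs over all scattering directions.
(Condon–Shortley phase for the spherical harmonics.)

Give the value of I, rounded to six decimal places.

m-sum 0 ✓  L=6 even ✓  1≤1≤5 ✓
Π(2lᵢ+1) = 5×7×3 = 105
triangle coeff Δ(2,3,1) = 1/105
Σ_t [2,2]: t=2:+1/4 = 1/4
(3j)²=3/35 [(2 3 1; 0 0 0)], sign=-1
Σ_t [3,3]: t=3:−1/12 = -1/12
(3j)²=2/21 [(2 3 1; -1 2 -1)], sign=-1
⇒ 4πI² = 6/7
I = (+1)√(6/7/(4π)) = 0.26116903

0.261169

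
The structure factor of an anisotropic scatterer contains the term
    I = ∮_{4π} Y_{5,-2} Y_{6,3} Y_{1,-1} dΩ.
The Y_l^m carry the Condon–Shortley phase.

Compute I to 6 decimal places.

Rules hold: Σm=0, L=12 even, 1≤1≤11.
N = 11·13·3 = 429
Δ = 10!·0!·2!/13! = 1/858
Racah Σ t=5..5: t=5:−1/14400 = -1/14400
⇒ 3j(5 6 1; 0 0 0)² = 6/143, sgn +1
Racah Σ t=7..7: t=7:−1/60480 = -1/60480
⇒ 3j(5 6 1; -2 3 -1)² = 6/143, sgn -1
4πI² = N·(3j₀)²·(3jₘ)² = 108/143
I = -1·√(0.755245/4π) = -0.24515397

-0.245154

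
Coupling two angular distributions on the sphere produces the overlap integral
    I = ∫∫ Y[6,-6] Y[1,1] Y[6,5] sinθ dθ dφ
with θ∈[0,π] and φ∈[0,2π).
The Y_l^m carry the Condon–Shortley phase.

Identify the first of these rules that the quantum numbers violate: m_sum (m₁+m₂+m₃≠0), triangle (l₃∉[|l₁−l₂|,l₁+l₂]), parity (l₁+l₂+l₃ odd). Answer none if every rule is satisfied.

parity

Σmᵢ = 0  ✓
l₃∈[|l₁−l₂|,l₁+l₂]=[5,7], have l₃=6  ✓
Σlᵢ = 13 ⇒ odd  ✗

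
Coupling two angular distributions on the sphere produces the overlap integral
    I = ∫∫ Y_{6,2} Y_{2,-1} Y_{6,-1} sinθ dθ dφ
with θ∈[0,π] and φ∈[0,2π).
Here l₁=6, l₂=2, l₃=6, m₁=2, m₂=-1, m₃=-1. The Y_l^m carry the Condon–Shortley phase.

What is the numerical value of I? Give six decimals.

0.088837

Checks pass: Σm=0; 14 even; l₃=6∈[4,8].
(2·6+1)(2·2+1)(2·6+1) = 845
Δ: 2! 10! 2! / 15! → 1/90090
sum: t=0:+1/69120 t=1:−1/14400 t=2:+1/69120 = -7/172800
3j²(6 2 6; 0 0 0) = Δ·Π!·Σ² = 14/715  (sign -1)
sum: t=0:+1/34560 t=1:−1/60480 = 1/80640
3j²(6 2 6; 2 -1 -1) = Δ·Π!·Σ² = 6/1001  (sign -1)
combine: 4πI² = 845·14/715·6/1001 = 12/121
take √, sign +1: I = 0.08883682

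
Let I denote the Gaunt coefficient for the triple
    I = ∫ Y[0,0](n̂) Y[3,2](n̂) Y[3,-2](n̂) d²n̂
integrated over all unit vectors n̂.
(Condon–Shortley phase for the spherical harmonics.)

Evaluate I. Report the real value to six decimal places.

Rules hold: Σm=0, L=6 even, 3≤3≤3.
N = 1·7·7 = 49
Δ = 0!·0!·6!/7! = 1/7
Racah Σ t=0..0: t=0:+1/36 = 1/36
⇒ 3j(0 3 3; 0 0 0)² = 1/7, sgn -1
Racah Σ t=0..0: t=0:+1/120 = 1/120
⇒ 3j(0 3 3; 0 2 -2)² = 1/7, sgn -1
4πI² = N·(3j₀)²·(3jₘ)² = 1/1
I = +1·√(1/4π) = 0.28209479

0.282095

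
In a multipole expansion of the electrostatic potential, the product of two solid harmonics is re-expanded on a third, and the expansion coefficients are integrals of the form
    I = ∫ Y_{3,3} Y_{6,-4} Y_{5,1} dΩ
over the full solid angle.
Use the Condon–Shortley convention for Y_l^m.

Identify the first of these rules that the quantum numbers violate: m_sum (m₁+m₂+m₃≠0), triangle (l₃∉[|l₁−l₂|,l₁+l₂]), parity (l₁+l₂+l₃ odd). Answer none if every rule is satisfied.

Σmᵢ = 0  ✓
l₃∈[|l₁−l₂|,l₁+l₂]=[3,9], have l₃=5  ✓
Σlᵢ = 14 ⇒ even  ✓

none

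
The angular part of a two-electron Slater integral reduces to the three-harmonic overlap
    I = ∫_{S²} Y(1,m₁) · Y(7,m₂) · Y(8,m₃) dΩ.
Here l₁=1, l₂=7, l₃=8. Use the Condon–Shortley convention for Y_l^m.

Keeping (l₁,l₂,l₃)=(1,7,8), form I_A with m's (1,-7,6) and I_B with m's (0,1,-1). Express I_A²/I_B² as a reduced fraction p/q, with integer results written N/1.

l's match ⇒ only the (l;m) 3-j factors differ between A and B.
A: triangle coeff Δ(1,7,8) = 1/2040; Σ_t [0,0]: t=0:+1/174356582400 = 1/174356582400; (3j)²=1/2040 [(1 7 8; 1 -7 6)], sign=+1
B: triangle coeff Δ(1,7,8) = 1/2040; Σ_t [0,0]: t=0:+1/29030400 = 1/29030400; (3j)²=21/680 [(1 7 8; 0 1 -1)], sign=-1
I_A²/I_B² = (1/2040)/(21/680) = 1/63

1/63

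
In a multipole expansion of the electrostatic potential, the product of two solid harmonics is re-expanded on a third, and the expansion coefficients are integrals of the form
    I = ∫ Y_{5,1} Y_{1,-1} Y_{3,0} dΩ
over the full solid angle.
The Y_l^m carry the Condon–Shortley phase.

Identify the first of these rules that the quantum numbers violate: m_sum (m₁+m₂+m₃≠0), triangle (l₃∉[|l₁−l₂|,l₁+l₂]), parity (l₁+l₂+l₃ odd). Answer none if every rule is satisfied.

triangle

Σmᵢ = 0  ✓
l₃∈[|l₁−l₂|,l₁+l₂]=[4,6], have l₃=3  ✗
Σlᵢ = 9 ⇒ odd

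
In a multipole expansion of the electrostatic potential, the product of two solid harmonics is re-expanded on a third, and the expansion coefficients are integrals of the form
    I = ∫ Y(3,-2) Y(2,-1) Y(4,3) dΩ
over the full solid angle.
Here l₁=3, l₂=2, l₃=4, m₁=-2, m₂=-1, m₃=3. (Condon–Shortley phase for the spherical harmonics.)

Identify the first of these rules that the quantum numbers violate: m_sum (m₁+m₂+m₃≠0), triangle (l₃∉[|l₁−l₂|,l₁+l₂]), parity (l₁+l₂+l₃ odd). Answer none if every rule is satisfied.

m₁+m₂+m₃ = -2 − 1 + 3 = 0  ✓
triangle: |3−2|=1 ≤ l₃=4 ≤ 3+2=5  ✓
parity: l₁+l₂+l₃ = 9 is odd  ✗

parity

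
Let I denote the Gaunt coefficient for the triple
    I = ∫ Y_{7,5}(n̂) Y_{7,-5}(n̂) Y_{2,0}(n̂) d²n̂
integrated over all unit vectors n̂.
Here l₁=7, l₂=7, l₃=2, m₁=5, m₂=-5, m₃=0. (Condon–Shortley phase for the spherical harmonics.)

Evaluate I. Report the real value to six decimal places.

0.054230

Rules hold: Σm=0, L=16 even, 0≤2≤14.
N = 15·15·5 = 1125
Δ = 12!·2!·2!/17! = 1/185640
Racah Σ t=5..7: t=5:−1/2419200 t=6:+1/518400 t=7:−1/2419200 = 1/907200
⇒ 3j(7 7 2; 0 0 0)² = 56/3315, sgn +1
Racah Σ t=0..2: t=0:+1/1916006400 t=1:−1/39916800 t=2:+1/29030400 = 19/1916006400
⇒ 3j(7 7 2; 5 -5 0)² = 361/185640, sgn +1
4πI² = N·(3j₀)²·(3jₘ)² = 1805/48841
I = +1·√(0.0369567/4π) = 0.05423022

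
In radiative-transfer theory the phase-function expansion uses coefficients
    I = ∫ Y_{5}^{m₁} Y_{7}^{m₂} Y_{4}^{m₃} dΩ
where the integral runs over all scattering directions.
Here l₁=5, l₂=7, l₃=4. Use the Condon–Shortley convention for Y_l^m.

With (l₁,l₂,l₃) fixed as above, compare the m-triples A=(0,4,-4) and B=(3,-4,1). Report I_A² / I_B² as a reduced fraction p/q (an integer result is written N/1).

1960/169

l's match ⇒ only the (l;m) 3-j factors differ between A and B.
A: triangle coeff Δ(5,7,4) = 1/6126120; Σ_t [5,5]: t=5:−1/1036800 = -1/1036800; (3j)²=14/663 [(5 7 4; 0 4 -4)], sign=-1
B: triangle coeff Δ(5,7,4) = 1/6126120; Σ_t [0,2]: t=0:+1/2903040 t=1:−1/241920 t=2:+1/345600 = -13/14515200; (3j)²=13/7140 [(5 7 4; 3 -4 1)], sign=+1
I_A²/I_B² = (14/663)/(13/7140) = 1960/169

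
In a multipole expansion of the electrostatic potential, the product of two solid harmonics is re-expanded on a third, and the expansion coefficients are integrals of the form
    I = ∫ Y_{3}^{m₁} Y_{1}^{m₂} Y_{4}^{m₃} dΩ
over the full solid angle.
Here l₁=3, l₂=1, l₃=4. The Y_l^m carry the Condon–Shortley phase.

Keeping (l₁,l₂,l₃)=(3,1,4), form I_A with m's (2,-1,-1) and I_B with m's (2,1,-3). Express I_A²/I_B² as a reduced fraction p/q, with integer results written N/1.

Same 3,1,4: normalisation and zero-m 3j drop out of the ratio.
A: Δ: 0! 6! 2! / 9! → 1/252; sum: t=0:+1/240 = 1/240; 3j²(3 1 4; 2 -1 -1) = Δ·Π!·Σ² = 1/84  (sign -1)
B: Δ: 0! 6! 2! / 9! → 1/252; sum: t=0:+1/240 = 1/240; 3j²(3 1 4; 2 1 -3) = Δ·Π!·Σ² = 1/12  (sign -1)
I_A²/I_B² = (1/84)/(1/12) = 1/7

1/7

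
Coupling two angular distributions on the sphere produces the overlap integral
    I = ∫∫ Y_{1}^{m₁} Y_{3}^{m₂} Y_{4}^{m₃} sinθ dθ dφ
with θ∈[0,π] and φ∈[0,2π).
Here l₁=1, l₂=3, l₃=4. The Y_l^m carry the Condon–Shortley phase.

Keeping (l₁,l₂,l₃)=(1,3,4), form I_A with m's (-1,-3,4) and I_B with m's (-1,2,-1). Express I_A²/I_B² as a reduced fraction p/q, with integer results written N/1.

28/3

Shared (l₁,l₂,l₃)=(1,3,4): N and (l;000)² cancel in I_A²/I_B².
A: Δ = 0!·2!·6!/9! = 1/252; Racah Σ t=0..0: t=0:+1/1440 = 1/1440; ⇒ 3j(1 3 4; -1 -3 4)² = 1/9, sgn +1
B: Δ = 0!·2!·6!/9! = 1/252; Racah Σ t=0..0: t=0:+1/240 = 1/240; ⇒ 3j(1 3 4; -1 2 -1)² = 1/84, sgn -1
I_A²/I_B² = (1/9)/(1/84) = 28/3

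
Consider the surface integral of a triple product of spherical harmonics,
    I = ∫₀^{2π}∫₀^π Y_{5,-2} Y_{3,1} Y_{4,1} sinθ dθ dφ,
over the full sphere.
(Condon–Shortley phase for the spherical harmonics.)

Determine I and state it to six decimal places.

Checks pass: Σm=0; 12 even; l₃=4∈[2,8].
(2·5+1)(2·3+1)(2·4+1) = 693
Δ: 4! 6! 2! / 13! → 1/180180
sum: t=1:−1/576 t=2:+1/144 t=3:−1/576 = 1/288
3j²(5 3 4; 0 0 0) = Δ·Π!·Σ² = 20/1001  (sign +1)
sum: t=2:+1/960 t=3:−1/288 t=4:+1/1728 = -1/540
3j²(5 3 4; -2 1 1) = Δ·Π!·Σ² = 128/6435  (sign +1)
combine: 4πI² = 693·20/1001·128/6435 = 512/1859
take √, sign +1: I = 0.14804384

0.148044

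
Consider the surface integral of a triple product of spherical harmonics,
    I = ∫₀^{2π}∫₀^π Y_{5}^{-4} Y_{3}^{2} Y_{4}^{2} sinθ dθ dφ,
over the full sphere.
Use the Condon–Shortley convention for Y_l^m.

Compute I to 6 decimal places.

0.143343

m-sum 0 ✓  L=12 even ✓  2≤4≤8 ✓
Π(2lᵢ+1) = 11×7×9 = 693
triangle coeff Δ(5,3,4) = 1/180180
Σ_t [1,3]: t=1:−1/576 t=2:+1/144 t=3:−1/576 = 1/288
(3j)²=20/1001 [(5 3 4; 0 0 0)], sign=+1
Σ_t [3,4]: t=3:−1/8640 t=4:+1/2880 = 1/4320
(3j)²=8/429 [(5 3 4; -4 2 2)], sign=+1
⇒ 4πI² = 480/1859
I = (+1)√(480/1859/(4π)) = 0.14334284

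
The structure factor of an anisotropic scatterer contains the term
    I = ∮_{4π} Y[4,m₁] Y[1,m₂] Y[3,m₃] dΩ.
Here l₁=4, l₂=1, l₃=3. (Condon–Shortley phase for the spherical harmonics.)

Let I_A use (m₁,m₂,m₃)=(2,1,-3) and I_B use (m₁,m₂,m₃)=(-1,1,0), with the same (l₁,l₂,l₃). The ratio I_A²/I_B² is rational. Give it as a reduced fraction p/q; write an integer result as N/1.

1/10

Same 4,1,3: normalisation and zero-m 3j drop out of the ratio.
A: Δ: 2! 6! 0! / 9! → 1/252; sum: t=2:+1/1440 = 1/1440; 3j²(4 1 3; 2 1 -3) = Δ·Π!·Σ² = 1/252  (sign +1)
B: Δ: 2! 6! 0! / 9! → 1/252; sum: t=2:+1/72 = 1/72; 3j²(4 1 3; -1 1 0) = Δ·Π!·Σ² = 5/126  (sign -1)
I_A²/I_B² = (1/252)/(5/126) = 1/10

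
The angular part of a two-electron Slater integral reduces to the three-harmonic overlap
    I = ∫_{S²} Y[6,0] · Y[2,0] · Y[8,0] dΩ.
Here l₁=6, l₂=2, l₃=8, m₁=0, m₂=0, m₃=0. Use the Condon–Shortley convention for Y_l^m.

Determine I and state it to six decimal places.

0.237614

Checks pass: Σm=0; 16 even; l₃=8∈[4,8].
(2·6+1)(2·2+1)(2·8+1) = 1105
Δ: 0! 12! 4! / 17! → 1/30940
sum: t=0:+1/2073600 = 1/2073600
3j²(6 2 8; 0 0 0) = Δ·Π!·Σ² = 28/1105  (sign +1)
(m-triple is (0,0,0) — same symbol as above.)
combine: 4πI² = 1105·28/1105·28/1105 = 784/1105
take √, sign +1: I = 0.23761396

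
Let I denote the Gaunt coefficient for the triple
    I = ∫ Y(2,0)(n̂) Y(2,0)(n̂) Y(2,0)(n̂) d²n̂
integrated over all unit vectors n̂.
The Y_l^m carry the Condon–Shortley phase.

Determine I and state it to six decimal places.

0.180224

Checks pass: Σm=0; 6 even; l₃=2∈[0,4].
(2·2+1)(2·2+1)(2·2+1) = 125
Δ: 2! 2! 2! / 7! → 1/630
sum: t=0:+1/8 t=1:−1/1 t=2:+1/8 = -3/4
3j²(2 2 2; 0 0 0) = Δ·Π!·Σ² = 2/35  (sign -1)
(m-triple is (0,0,0) — same symbol as above.)
combine: 4πI² = 125·2/35·2/35 = 20/49
take √, sign +1: I = 0.18022375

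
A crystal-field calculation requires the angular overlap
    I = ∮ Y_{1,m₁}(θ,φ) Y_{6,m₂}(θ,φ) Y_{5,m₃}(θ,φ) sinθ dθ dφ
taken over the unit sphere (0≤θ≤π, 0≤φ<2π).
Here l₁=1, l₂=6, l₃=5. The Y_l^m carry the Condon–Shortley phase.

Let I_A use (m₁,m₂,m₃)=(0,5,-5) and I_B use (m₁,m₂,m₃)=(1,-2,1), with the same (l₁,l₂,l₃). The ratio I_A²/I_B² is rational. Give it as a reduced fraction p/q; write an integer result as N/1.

11/28

Shared (l₁,l₂,l₃)=(1,6,5): N and (l;000)² cancel in I_A²/I_B².
A: Δ = 2!·0!·10!/13! = 1/858; Racah Σ t=1..1: t=1:−1/3628800 = -1/3628800; ⇒ 3j(1 6 5; 0 5 -5)² = 1/78, sgn -1
B: Δ = 2!·0!·10!/13! = 1/858; Racah Σ t=0..0: t=0:+1/34560 = 1/34560; ⇒ 3j(1 6 5; 1 -2 1)² = 14/429, sgn +1
I_A²/I_B² = (1/78)/(14/429) = 11/28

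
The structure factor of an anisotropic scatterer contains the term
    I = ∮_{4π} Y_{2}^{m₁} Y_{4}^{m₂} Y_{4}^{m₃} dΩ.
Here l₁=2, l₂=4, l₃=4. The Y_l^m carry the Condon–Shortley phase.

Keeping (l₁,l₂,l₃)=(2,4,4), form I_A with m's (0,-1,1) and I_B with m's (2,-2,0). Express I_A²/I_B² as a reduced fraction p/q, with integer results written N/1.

l's match ⇒ only the (l;m) 3-j factors differ between A and B.
A: triangle coeff Δ(2,4,4) = 1/13860; Σ_t [0,2]: t=0:+1/144 t=1:−1/48 t=2:+1/480 = -17/1440; (3j)²=289/13860 [(2 4 4; 0 -1 1)], sign=+1
B: triangle coeff Δ(2,4,4) = 1/13860; Σ_t [0,0]: t=0:+1/192 = 1/192; (3j)²=3/77 [(2 4 4; 2 -2 0)], sign=+1
I_A²/I_B² = (289/13860)/(3/77) = 289/540

289/540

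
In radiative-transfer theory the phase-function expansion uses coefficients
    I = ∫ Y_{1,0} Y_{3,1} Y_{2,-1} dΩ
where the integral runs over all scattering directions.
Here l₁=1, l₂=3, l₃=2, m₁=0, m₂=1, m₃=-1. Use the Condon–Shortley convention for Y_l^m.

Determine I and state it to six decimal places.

m-sum 0 ✓  L=6 even ✓  2≤2≤4 ✓
Π(2lᵢ+1) = 3×7×5 = 105
triangle coeff Δ(1,3,2) = 1/105
Σ_t [1,1]: t=1:−1/4 = -1/4
(3j)²=3/35 [(1 3 2; 0 0 0)], sign=-1
Σ_t [1,1]: t=1:−1/6 = -1/6
(3j)²=8/105 [(1 3 2; 0 1 -1)], sign=+1
⇒ 4πI² = 24/35
I = (-1)√(24/35/(4π)) = -0.23359668

-0.233597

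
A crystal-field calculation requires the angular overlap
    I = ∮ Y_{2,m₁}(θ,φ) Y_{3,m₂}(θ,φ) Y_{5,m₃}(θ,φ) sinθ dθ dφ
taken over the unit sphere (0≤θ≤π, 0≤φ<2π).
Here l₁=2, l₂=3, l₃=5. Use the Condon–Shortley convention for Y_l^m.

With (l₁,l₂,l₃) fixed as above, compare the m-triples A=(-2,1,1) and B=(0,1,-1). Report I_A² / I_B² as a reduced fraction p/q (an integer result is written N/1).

Same 2,3,5: normalisation and zero-m 3j drop out of the ratio.
A: Δ: 0! 4! 6! / 11! → 1/2310; sum: t=0:+1/1152 = 1/1152; 3j²(2 3 5; -2 1 1) = Δ·Π!·Σ² = 1/154  (sign +1)
B: Δ: 0! 4! 6! / 11! → 1/2310; sum: t=0:+1/192 = 1/192; 3j²(2 3 5; 0 1 -1) = Δ·Π!·Σ² = 3/77  (sign +1)
I_A²/I_B² = (1/154)/(3/77) = 1/6

1/6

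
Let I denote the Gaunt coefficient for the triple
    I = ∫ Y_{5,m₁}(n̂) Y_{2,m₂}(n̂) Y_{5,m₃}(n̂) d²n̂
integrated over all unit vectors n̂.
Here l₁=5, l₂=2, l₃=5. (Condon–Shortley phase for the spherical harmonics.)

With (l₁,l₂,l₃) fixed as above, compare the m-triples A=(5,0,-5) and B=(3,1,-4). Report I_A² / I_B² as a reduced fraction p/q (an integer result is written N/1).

75/49

Shared (l₁,l₂,l₃)=(5,2,5): N and (l;000)² cancel in I_A²/I_B².
A: Δ = 2!·8!·2!/13! = 1/38610; Racah Σ t=0..0: t=0:+1/161280 = 1/161280; ⇒ 3j(5 2 5; 5 0 -5)² = 15/286, sgn +1
B: Δ = 2!·8!·2!/13! = 1/38610; Racah Σ t=1..2: t=1:−1/10080 t=2:+1/80640 = -1/11520; ⇒ 3j(5 2 5; 3 1 -4)² = 49/1430, sgn +1
I_A²/I_B² = (15/286)/(49/1430) = 75/49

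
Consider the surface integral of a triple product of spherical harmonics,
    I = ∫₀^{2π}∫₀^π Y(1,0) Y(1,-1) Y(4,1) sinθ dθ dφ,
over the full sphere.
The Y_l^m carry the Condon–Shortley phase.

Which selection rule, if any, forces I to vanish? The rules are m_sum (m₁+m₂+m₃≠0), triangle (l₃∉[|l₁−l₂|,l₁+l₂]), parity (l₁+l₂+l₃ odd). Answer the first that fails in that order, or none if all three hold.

Σmᵢ = 0  ✓
l₃∈[|l₁−l₂|,l₁+l₂]=[0,2], have l₃=4  ✗
Σlᵢ = 6 ⇒ even

triangle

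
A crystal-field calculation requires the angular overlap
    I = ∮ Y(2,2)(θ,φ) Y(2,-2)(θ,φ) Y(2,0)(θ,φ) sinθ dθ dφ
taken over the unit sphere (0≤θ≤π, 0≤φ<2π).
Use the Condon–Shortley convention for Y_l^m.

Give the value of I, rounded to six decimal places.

-0.180224

Checks pass: Σm=0; 6 even; l₃=2∈[0,4].
(2·2+1)(2·2+1)(2·2+1) = 125
Δ: 2! 2! 2! / 7! → 1/630
sum: t=0:+1/8 t=1:−1/1 t=2:+1/8 = -3/4
3j²(2 2 2; 0 0 0) = Δ·Π!·Σ² = 2/35  (sign -1)
sum: t=0:+1/8 = 1/8
3j²(2 2 2; 2 -2 0) = Δ·Π!·Σ² = 2/35  (sign +1)
combine: 4πI² = 125·2/35·2/35 = 20/49
take √, sign -1: I = -0.18022375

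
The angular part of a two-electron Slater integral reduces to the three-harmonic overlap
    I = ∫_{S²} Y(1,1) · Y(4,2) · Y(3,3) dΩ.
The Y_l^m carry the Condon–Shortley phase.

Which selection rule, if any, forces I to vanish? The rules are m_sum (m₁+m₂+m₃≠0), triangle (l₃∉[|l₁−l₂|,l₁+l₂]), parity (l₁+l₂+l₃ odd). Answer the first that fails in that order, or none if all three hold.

m_sum

Σmᵢ = 6  ✗
l₃∈[|l₁−l₂|,l₁+l₂]=[3,5], have l₃=3
Σlᵢ = 8 ⇒ even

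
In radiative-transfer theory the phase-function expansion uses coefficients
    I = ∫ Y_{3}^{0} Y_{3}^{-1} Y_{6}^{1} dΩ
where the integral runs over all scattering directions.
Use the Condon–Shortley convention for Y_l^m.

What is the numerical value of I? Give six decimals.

-0.221775

Checks pass: Σm=0; 12 even; l₃=6∈[0,6].
(2·3+1)(2·3+1)(2·6+1) = 637
Δ: 0! 6! 6! / 13! → 1/12012
sum: t=0:+1/1296 = 1/1296
3j²(3 3 6; 0 0 0) = Δ·Π!·Σ² = 100/3003  (sign +1)
sum: t=0:+1/1728 = 1/1728
3j²(3 3 6; 0 -1 1) = Δ·Π!·Σ² = 25/858  (sign -1)
combine: 4πI² = 637·100/3003·25/858 = 8750/14157
take √, sign -1: I = -0.22177545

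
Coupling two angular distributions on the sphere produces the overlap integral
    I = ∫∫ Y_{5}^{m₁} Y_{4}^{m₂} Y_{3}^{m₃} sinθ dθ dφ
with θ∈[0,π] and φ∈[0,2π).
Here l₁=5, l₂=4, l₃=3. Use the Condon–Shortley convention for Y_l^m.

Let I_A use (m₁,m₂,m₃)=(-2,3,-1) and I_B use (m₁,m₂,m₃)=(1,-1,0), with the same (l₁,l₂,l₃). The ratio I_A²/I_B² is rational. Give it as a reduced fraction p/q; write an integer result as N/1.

2401/1083

Shared (l₁,l₂,l₃)=(5,4,3): N and (l;000)² cancel in I_A²/I_B².
A: Δ = 6!·4!·2!/13! = 1/180180; Racah Σ t=5..6: t=5:−1/960 t=6:+1/4320 = -7/8640; ⇒ 3j(5 4 3; -2 3 -1)² = 343/12870, sgn -1
B: Δ = 6!·4!·2!/13! = 1/180180; Racah Σ t=1..3: t=1:−1/1440 t=2:+1/192 t=3:−1/432 = 19/8640; ⇒ 3j(5 4 3; 1 -1 0)² = 361/30030, sgn -1
I_A²/I_B² = (343/12870)/(361/30030) = 2401/1083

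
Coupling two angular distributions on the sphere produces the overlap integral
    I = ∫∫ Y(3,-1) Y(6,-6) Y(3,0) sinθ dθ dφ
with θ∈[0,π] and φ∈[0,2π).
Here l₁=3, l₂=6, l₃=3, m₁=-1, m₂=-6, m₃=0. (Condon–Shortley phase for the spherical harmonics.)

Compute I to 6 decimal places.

Σmᵢ = -7 ≠ 0, so the φ-integral vanishes; I = 0

0.000000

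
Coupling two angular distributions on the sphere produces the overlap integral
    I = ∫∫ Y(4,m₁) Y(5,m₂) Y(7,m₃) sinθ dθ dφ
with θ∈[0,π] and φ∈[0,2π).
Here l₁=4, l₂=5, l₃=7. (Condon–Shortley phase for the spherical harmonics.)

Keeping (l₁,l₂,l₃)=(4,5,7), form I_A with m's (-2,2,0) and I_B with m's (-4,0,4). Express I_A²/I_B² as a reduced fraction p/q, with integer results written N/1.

Same 4,5,7: normalisation and zero-m 3j drop out of the ratio.
A: Δ: 2! 6! 8! / 17! → 1/6126120; sum: t=0:+1/7257600 t=1:−1/172800 t=2:+1/69120 = 1/113400; 3j²(4 5 7; -2 2 0) = Δ·Π!·Σ² = 512/36465  (sign -1)
B: Δ: 2! 6! 8! / 17! → 1/6126120; sum: t=2:+1/1036800 = 1/1036800; 3j²(4 5 7; -4 0 4) = Δ·Π!·Σ² = 14/663  (sign -1)
I_A²/I_B² = (512/36465)/(14/663) = 256/385

256/385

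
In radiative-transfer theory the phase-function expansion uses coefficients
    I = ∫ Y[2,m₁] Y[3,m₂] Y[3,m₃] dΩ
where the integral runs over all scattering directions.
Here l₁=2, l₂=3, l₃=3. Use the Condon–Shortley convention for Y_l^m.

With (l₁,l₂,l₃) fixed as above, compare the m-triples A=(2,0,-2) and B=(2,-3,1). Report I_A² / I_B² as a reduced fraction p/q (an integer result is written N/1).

Shared (l₁,l₂,l₃)=(2,3,3): N and (l;000)² cancel in I_A²/I_B².
A: Δ = 2!·2!·4!/9! = 1/3780; Racah Σ t=0..0: t=0:+1/24 = 1/24; ⇒ 3j(2 3 3; 2 0 -2)² = 1/21, sgn -1
B: Δ = 2!·2!·4!/9! = 1/3780; Racah Σ t=0..0: t=0:+1/96 = 1/96; ⇒ 3j(2 3 3; 2 -3 1)² = 1/42, sgn +1
I_A²/I_B² = (1/21)/(1/42) = 2/1

2/1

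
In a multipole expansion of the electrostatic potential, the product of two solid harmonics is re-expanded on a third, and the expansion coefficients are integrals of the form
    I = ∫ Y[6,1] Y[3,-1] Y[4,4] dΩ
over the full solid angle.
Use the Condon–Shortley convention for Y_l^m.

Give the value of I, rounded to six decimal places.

0.000000

m-sum = 1 − 1 + 4 = 4 ≠ 0 ⇒ I = 0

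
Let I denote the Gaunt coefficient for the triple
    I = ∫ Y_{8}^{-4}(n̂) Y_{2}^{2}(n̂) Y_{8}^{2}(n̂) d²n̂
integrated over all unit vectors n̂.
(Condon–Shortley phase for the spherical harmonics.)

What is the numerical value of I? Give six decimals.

-0.170580

m-sum 0 ✓  L=18 even ✓  6≤8≤10 ✓
Π(2lᵢ+1) = 17×5×17 = 1445
triangle coeff Δ(8,2,8) = 1/348840
Σ_t [0,2]: t=0:+1/116121600 t=1:−1/25401600 t=2:+1/116121600 = -1/45158400
(3j)²=24/1615 [(8 2 8; 0 0 0)], sign=-1
Σ_t [2,2]: t=2:+1/348364800 = 1/348364800
(3j)²=11/646 [(8 2 8; -4 2 2)], sign=+1
⇒ 4πI² = 132/361
I = (-1)√(132/361/(4π)) = -0.17058013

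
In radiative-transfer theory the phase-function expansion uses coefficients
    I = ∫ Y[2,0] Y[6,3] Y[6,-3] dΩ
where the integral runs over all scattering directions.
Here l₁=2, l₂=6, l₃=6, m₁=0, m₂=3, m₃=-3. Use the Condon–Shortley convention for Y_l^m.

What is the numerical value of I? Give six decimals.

-0.057344

m-sum 0 ✓  L=14 even ✓  4≤6≤8 ✓
Π(2lᵢ+1) = 5×13×13 = 845
triangle coeff Δ(2,6,6) = 1/90090
Σ_t [0,2]: t=0:+1/69120 t=1:−1/14400 t=2:+1/69120 = -7/172800
(3j)²=14/715 [(2 6 6; 0 0 0)], sign=-1
Σ_t [0,2]: t=0:+1/1451520 t=1:−1/80640 t=2:+1/120960 = -1/290304
(3j)²=5/2002 [(2 6 6; 0 3 -3)], sign=+1
⇒ 4πI² = 5/121
I = (-1)√(5/121/(4π)) = -0.05734392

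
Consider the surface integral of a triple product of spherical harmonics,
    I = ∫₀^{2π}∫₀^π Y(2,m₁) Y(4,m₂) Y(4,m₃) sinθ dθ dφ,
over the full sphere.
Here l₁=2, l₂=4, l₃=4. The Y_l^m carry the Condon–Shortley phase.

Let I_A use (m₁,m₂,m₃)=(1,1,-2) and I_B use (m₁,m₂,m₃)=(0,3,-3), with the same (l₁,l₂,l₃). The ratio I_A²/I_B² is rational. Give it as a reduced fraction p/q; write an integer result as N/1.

Shared (l₁,l₂,l₃)=(2,4,4): N and (l;000)² cancel in I_A²/I_B².
A: Δ = 2!·2!·6!/11! = 1/13860; Racah Σ t=0..1: t=0:+1/240 t=1:−1/96 = -1/160; ⇒ 3j(2 4 4; 1 1 -2)² = 27/1540, sgn -1
B: Δ = 2!·2!·6!/11! = 1/13860; Racah Σ t=1..2: t=1:−1/720 t=2:+1/480 = 1/1440; ⇒ 3j(2 4 4; 0 3 -3)² = 7/1980, sgn -1
I_A²/I_B² = (27/1540)/(7/1980) = 243/49

243/49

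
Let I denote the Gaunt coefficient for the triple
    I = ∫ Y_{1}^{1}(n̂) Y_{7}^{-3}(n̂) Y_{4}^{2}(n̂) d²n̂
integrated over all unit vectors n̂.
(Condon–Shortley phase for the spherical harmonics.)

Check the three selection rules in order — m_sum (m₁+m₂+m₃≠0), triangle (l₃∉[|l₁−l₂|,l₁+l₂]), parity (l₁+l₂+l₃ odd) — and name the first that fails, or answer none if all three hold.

triangle

m₁+m₂+m₃ = 1 − 3 + 2 = 0  ✓
triangle: |1−7|=6 ≤ l₃=4 ≤ 1+7=8  ✗
parity: l₁+l₂+l₃ = 12 is even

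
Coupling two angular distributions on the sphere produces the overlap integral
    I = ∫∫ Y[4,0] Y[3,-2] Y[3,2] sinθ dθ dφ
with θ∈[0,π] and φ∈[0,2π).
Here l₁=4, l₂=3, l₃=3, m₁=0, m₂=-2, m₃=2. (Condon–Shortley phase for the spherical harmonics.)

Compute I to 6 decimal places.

-0.179515

Checks pass: Σm=0; 10 even; l₃=3∈[1,7].
(2·4+1)(2·3+1)(2·3+1) = 441
Δ: 4! 4! 2! / 11! → 1/34650
sum: t=1:−1/72 t=2:+1/16 t=3:−1/72 = 5/144
3j²(4 3 3; 0 0 0) = Δ·Π!·Σ² = 2/77  (sign -1)
sum: t=0:+1/576 t=1:−1/72 = -7/576
3j²(4 3 3; 0 -2 2) = Δ·Π!·Σ² = 7/198  (sign +1)
combine: 4πI² = 441·2/77·7/198 = 49/121
take √, sign -1: I = -0.17951487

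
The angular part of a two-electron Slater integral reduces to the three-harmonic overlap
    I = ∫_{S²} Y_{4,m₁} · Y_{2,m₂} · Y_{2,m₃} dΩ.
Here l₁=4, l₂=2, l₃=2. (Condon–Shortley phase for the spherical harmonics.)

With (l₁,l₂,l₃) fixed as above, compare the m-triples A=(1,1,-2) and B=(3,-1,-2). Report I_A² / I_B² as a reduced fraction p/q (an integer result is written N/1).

l's match ⇒ only the (l;m) 3-j factors differ between A and B.
A: triangle coeff Δ(4,2,2) = 1/630; Σ_t [3,3]: t=3:−1/144 = -1/144; (3j)²=1/126 [(4 2 2; 1 1 -2)], sign=-1
B: triangle coeff Δ(4,2,2) = 1/630; Σ_t [1,1]: t=1:−1/144 = -1/144; (3j)²=1/18 [(4 2 2; 3 -1 -2)], sign=-1
I_A²/I_B² = (1/126)/(1/18) = 1/7

1/7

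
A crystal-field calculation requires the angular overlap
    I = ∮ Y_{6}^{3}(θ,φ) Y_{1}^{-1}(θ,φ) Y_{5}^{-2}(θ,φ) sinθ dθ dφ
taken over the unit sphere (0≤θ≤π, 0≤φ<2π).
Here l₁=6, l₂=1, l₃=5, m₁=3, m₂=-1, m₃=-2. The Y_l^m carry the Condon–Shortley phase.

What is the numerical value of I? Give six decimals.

-0.245154

m-sum 0 ✓  L=12 even ✓  5≤5≤7 ✓
Π(2lᵢ+1) = 13×3×11 = 429
triangle coeff Δ(6,1,5) = 1/858
Σ_t [1,1]: t=1:−1/14400 = -1/14400
(3j)²=6/143 [(6 1 5; 0 0 0)], sign=+1
Σ_t [0,0]: t=0:+1/60480 = 1/60480
(3j)²=6/143 [(6 1 5; 3 -1 -2)], sign=-1
⇒ 4πI² = 108/143
I = (-1)√(108/143/(4π)) = -0.24515397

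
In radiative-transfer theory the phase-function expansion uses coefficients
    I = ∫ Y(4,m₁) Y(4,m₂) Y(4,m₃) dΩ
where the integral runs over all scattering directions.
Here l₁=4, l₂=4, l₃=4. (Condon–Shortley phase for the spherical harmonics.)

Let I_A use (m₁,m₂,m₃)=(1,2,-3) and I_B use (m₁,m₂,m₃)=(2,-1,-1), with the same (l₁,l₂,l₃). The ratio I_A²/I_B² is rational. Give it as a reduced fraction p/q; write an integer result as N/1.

7/36

l's match ⇒ only the (l;m) 3-j factors differ between A and B.
A: triangle coeff Δ(4,4,4) = 1/450450; Σ_t [2,3]: t=2:+1/576 t=3:−1/864 = 1/1728; (3j)²=5/1287 [(4 4 4; 1 2 -3)], sign=-1
B: triangle coeff Δ(4,4,4) = 1/450450; Σ_t [0,2]: t=0:+1/576 t=1:−1/144 t=2:+1/576 = -1/288; (3j)²=20/1001 [(4 4 4; 2 -1 -1)], sign=+1
I_A²/I_B² = (5/1287)/(20/1001) = 7/36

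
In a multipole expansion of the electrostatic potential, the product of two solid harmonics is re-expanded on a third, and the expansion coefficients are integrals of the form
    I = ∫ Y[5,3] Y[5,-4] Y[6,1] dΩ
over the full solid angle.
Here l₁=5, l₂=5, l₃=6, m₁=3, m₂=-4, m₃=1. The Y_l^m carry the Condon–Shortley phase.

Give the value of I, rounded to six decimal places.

-0.154663

Rules hold: Σm=0, L=16 even, 0≤6≤10.
N = 11·11·13 = 1573
Δ = 4!·6!·6!/17! = 1/28588560
Racah Σ t=0..4: t=0:+1/345600 t=1:−1/13824 t=2:+1/5184 t=3:−1/13824 t=4:+1/345600 = 7/129600
⇒ 3j(5 5 6; 0 0 0)² = 80/7293, sgn +1
Racah Σ t=0..1: t=0:+1/138240 t=1:−1/518400 = 11/2073600
⇒ 3j(5 5 6; 3 -4 1)² = 77/4420, sgn -1
4πI² = N·(3j₀)²·(3jₘ)² = 3388/11271
I = -1·√(0.300594/4π) = -0.15466268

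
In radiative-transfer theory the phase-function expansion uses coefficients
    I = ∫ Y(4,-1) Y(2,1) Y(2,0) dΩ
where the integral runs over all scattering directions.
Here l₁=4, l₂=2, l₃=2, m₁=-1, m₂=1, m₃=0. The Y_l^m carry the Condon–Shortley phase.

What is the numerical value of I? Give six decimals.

m-sum 0 ✓  L=8 even ✓  2≤2≤6 ✓
Π(2lᵢ+1) = 9×5×5 = 225
triangle coeff Δ(4,2,2) = 1/630
Σ_t [2,2]: t=2:+1/16 = 1/16
(3j)²=2/35 [(4 2 2; 0 0 0)], sign=+1
Σ_t [3,3]: t=3:−1/24 = -1/24
(3j)²=1/21 [(4 2 2; -1 1 0)], sign=-1
⇒ 4πI² = 30/49
I = (-1)√(30/49/(4π)) = -0.22072812

-0.220728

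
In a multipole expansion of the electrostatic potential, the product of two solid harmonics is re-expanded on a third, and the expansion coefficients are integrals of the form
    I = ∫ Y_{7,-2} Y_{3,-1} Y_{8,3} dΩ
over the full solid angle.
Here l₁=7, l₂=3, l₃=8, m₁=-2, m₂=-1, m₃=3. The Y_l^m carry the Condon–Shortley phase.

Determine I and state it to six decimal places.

Rules hold: Σm=0, L=18 even, 4≤8≤10.
N = 15·7·17 = 1785
Δ = 2!·12!·4!/19! = 1/5290740
Racah Σ t=0..2: t=0:+1/7257600 t=1:−1/2073600 t=2:+1/7257600 = -1/4838400
⇒ 3j(7 3 8; 0 0 0)² = 252/20995, sgn -1
Racah Σ t=0..2: t=0:+1/17418240 t=1:−1/5806080 t=2:+1/29030400 = -1/12441600
⇒ 3j(7 3 8; -2 -1 3)² = 154/12597, sgn +1
4πI² = N·(3j₀)²·(3jₘ)² = 271656/1037153
I = -1·√(0.261925/4π) = -0.14437211

-0.144372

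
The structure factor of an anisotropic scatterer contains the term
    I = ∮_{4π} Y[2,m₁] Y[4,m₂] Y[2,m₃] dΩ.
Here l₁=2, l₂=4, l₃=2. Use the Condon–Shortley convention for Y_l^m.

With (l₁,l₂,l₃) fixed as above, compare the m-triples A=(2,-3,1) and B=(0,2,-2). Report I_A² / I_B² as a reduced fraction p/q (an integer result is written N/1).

7/3

l's match ⇒ only the (l;m) 3-j factors differ between A and B.
A: triangle coeff Δ(2,4,2) = 1/630; Σ_t [0,0]: t=0:+1/144 = 1/144; (3j)²=1/18 [(2 4 2; 2 -3 1)], sign=-1
B: triangle coeff Δ(2,4,2) = 1/630; Σ_t [2,2]: t=2:+1/96 = 1/96; (3j)²=1/42 [(2 4 2; 0 2 -2)], sign=+1
I_A²/I_B² = (1/18)/(1/42) = 7/3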